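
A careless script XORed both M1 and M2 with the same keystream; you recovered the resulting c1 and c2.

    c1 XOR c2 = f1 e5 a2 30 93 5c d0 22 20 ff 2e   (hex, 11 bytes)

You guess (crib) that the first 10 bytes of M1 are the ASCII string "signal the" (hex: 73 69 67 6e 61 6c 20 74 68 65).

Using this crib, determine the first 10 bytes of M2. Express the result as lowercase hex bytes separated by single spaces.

Since c1 ⊕ c2 = M1 ⊕ M2, XORing with the guessed M1 bytes yields the corresponding M2 bytes: M2 = (c1 ⊕ c2) ⊕ M1.
241 ^ 115 = 130
229 ^ 105 = 140
162 ^ 103 = 197
 48 ^ 110 =  94
147 ^  97 = 242
 92 ^ 108 =  48
208 ^  32 = 240
 34 ^ 116 =  86
 32 ^ 104 =  72
255 ^ 101 = 154

82 8c c5 5e f2 30 f0 56 48 9a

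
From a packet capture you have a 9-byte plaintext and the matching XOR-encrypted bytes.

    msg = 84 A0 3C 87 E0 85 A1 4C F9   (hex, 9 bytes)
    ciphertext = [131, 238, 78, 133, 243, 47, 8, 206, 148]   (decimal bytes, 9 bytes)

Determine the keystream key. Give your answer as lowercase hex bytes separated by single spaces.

07 4e 72 02 13 aa a9 82 6d

Since ciphertext = msg ⊕ key, XORing both sides with msg gives key = msg ⊕ ciphertext.
10000100 xor 10000011 = 00000111
10100000 xor 11101110 = 01001110
00111100 xor 01001110 = 01110010
10000111 xor 10000101 = 00000010
11100000 xor 11110011 = 00010011
10000101 xor 00101111 = 10101010
10100001 xor 00001000 = 10101001
01001100 xor 11001110 = 10000010
11111001 xor 10010100 = 01101101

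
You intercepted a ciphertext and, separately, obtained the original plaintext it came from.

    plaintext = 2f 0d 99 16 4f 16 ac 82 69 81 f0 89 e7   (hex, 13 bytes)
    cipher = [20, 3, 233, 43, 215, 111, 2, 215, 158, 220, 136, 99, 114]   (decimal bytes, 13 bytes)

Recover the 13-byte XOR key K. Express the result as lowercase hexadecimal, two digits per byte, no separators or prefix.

3b0e703d9879ae55f75d78ea95

Since cipher = plaintext ⊕ K, XORing both sides with plaintext gives K = plaintext ⊕ cipher.
byte 0:  47 ⊕  20 =  59
byte 1:  13 ⊕   3 =  14
byte 2: 153 ⊕ 233 = 112
byte 3:  22 ⊕  43 =  61
byte 4:  79 ⊕ 215 = 152
byte 5:  22 ⊕ 111 = 121
byte 6: 172 ⊕   2 = 174
byte 7: 130 ⊕ 215 =  85
byte 8: 105 ⊕ 158 = 247
byte 9: 129 ⊕ 220 =  93
byte 10: 240 ⊕ 136 = 120
byte 11: 137 ⊕  99 = 234
byte 12: 231 ⊕ 114 = 149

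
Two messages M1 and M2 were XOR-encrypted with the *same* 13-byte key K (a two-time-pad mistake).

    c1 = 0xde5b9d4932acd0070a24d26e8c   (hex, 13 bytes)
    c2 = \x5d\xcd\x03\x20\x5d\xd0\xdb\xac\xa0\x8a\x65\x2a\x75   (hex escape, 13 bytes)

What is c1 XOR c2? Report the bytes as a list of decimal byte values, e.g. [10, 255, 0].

[131, 150, 158, 105, 111, 124, 11, 171, 170, 174, 183, 68, 249]

c1 ⊕ c2 = (M1 ⊕ K) ⊕ (M2 ⊕ K) = M1 ⊕ M2 — the shared key cancels under XOR.
11011110 XOR 01011101 = 10000011
01011011 XOR 11001101 = 10010110
10011101 XOR 00000011 = 10011110
01001001 XOR 00100000 = 01101001
00110010 XOR 01011101 = 01101111
10101100 XOR 11010000 = 01111100
11010000 XOR 11011011 = 00001011
00000111 XOR 10101100 = 10101011
00001010 XOR 10100000 = 10101010
00100100 XOR 10001010 = 10101110
11010010 XOR 01100101 = 10110111
01101110 XOR 00101010 = 01000100
10001100 XOR 01110101 = 11111001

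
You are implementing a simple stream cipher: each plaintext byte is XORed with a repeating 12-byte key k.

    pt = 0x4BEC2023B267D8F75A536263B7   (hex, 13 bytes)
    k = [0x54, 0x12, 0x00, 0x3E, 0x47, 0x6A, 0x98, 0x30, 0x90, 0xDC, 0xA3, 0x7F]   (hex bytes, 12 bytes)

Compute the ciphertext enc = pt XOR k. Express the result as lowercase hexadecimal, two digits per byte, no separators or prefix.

1ffe201df50d40c7ca8fc11ce3

The 12-byte key repeats, so the effective keystream is 54 12 00 3e 47 6a 98 30 90 dc a3 7f 54.
byte 0:  75 xor  84 =  31
byte 1: 236 xor  18 = 254
byte 2:  32 xor   0 =  32
byte 3:  35 xor  62 =  29
byte 4: 178 xor  71 = 245
byte 5: 103 xor 106 =  13
byte 6: 216 xor 152 =  64
byte 7: 247 xor  48 = 199
byte 8:  90 xor 144 = 202
byte 9:  83 xor 220 = 143
byte 10:  98 xor 163 = 193
byte 11:  99 xor 127 =  28
byte 12: 183 xor  84 = 227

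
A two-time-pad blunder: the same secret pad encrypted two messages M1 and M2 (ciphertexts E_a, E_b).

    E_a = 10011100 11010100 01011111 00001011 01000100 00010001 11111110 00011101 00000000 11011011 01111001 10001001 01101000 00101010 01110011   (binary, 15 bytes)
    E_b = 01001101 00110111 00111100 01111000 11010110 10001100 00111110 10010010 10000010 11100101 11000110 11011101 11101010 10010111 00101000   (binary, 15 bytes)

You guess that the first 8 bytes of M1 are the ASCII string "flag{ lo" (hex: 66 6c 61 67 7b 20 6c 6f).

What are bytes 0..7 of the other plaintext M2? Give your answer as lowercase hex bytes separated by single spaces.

First, E_a ⊕ E_b = (M1 ⊕ K) ⊕ (M2 ⊕ K) = M1 ⊕ M2, so the key drops out. Then M2 = (M1 ⊕ M2) ⊕ M1 over the first 8 bytes.
byte 0: (9c ⊕ 4d) ⊕ 66 = d1 ⊕ 66 = b7
byte 1: (d4 ⊕ 37) ⊕ 6c = e3 ⊕ 6c = 8f
byte 2: (5f ⊕ 3c) ⊕ 61 = 63 ⊕ 61 = 02
byte 3: (0b ⊕ 78) ⊕ 67 = 73 ⊕ 67 = 14
byte 4: (44 ⊕ d6) ⊕ 7b = 92 ⊕ 7b = e9
byte 5: (11 ⊕ 8c) ⊕ 20 = 9d ⊕ 20 = bd
byte 6: (fe ⊕ 3e) ⊕ 6c = c0 ⊕ 6c = ac
byte 7: (1d ⊕ 92) ⊕ 6f = 8f ⊕ 6f = e0

b7 8f 02 14 e9 bd ac e0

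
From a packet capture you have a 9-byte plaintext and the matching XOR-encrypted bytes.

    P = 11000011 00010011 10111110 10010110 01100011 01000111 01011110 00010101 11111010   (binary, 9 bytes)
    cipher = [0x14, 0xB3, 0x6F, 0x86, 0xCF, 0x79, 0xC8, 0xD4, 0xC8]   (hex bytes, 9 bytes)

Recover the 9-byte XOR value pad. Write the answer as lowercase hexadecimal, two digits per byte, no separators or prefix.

Since cipher = P ⊕ pad, XORing both sides with P gives pad = P ⊕ cipher.
c3 ⊕ 14 = d7
13 ⊕ b3 = a0
be ⊕ 6f = d1
96 ⊕ 86 = 10
63 ⊕ cf = ac
47 ⊕ 79 = 3e
5e ⊕ c8 = 96
15 ⊕ d4 = c1
fa ⊕ c8 = 32

d7a0d110ac3e96c132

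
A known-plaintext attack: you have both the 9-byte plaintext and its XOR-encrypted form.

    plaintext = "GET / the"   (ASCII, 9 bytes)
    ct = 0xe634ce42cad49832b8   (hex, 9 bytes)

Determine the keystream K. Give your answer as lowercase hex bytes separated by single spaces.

a1 71 9a 62 e5 f4 ec 5a dd

Since ct = plaintext ⊕ K, XORing both sides with plaintext gives K = plaintext ⊕ ct.
byte 0: 47 XOR e6 = a1
byte 1: 45 XOR 34 = 71
byte 2: 54 XOR ce = 9a
byte 3: 20 XOR 42 = 62
byte 4: 2f XOR ca = e5
byte 5: 20 XOR d4 = f4
byte 6: 74 XOR 98 = ec
byte 7: 68 XOR 32 = 5a
byte 8: 65 XOR b8 = dd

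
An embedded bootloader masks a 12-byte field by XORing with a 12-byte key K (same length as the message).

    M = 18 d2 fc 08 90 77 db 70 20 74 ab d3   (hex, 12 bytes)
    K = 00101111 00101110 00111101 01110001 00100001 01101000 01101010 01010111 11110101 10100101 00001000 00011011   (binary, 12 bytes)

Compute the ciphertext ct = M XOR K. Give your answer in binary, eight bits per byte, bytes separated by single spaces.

 24 ⊕  47 =  55
210 ⊕  46 = 252
252 ⊕  61 = 193
  8 ⊕ 113 = 121
144 ⊕  33 = 177
119 ⊕ 104 =  31
219 ⊕ 106 = 177
112 ⊕  87 =  39
 32 ⊕ 245 = 213
116 ⊕ 165 = 209
171 ⊕   8 = 163
211 ⊕  27 = 200

00110111 11111100 11000001 01111001 10110001 00011111 10110001 00100111 11010101 11010001 10100011 11001000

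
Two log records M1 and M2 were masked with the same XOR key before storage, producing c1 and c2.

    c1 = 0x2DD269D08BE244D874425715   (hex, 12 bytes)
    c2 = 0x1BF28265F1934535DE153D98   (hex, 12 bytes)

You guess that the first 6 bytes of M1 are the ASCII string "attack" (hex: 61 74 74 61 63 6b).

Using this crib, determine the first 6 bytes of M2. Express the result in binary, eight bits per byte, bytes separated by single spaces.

01010111 01010100 10011111 11010100 00011001 00011010

First, c1 ⊕ c2 = (M1 ⊕ K) ⊕ (M2 ⊕ K) = M1 ⊕ M2, so the key drops out. Then M2 = (M1 ⊕ M2) ⊕ M1 over the first 6 bytes.
byte 0: (2d ^ 1b) ^ 61 = 36 ^ 61 = 57
byte 1: (d2 ^ f2) ^ 74 = 20 ^ 74 = 54
byte 2: (69 ^ 82) ^ 74 = eb ^ 74 = 9f
byte 3: (d0 ^ 65) ^ 61 = b5 ^ 61 = d4
byte 4: (8b ^ f1) ^ 63 = 7a ^ 63 = 19
byte 5: (e2 ^ 93) ^ 6b = 71 ^ 6b = 1a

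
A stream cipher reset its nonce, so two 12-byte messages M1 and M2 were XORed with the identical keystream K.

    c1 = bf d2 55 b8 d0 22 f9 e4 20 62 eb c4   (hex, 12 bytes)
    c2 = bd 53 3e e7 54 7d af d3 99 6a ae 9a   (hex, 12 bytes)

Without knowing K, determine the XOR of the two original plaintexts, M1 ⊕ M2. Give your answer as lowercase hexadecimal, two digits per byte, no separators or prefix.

c1 ⊕ c2 = (M1 ⊕ K) ⊕ (M2 ⊕ K) = M1 ⊕ M2 — the shared key cancels under XOR.
10111111 ⊕ 10111101 = 00000010
11010010 ⊕ 01010011 = 10000001
01010101 ⊕ 00111110 = 01101011
10111000 ⊕ 11100111 = 01011111
11010000 ⊕ 01010100 = 10000100
00100010 ⊕ 01111101 = 01011111
11111001 ⊕ 10101111 = 01010110
11100100 ⊕ 11010011 = 00110111
00100000 ⊕ 10011001 = 10111001
01100010 ⊕ 01101010 = 00001000
11101011 ⊕ 10101110 = 01000101
11000100 ⊕ 10011010 = 01011110

02816b5f845f5637b908455e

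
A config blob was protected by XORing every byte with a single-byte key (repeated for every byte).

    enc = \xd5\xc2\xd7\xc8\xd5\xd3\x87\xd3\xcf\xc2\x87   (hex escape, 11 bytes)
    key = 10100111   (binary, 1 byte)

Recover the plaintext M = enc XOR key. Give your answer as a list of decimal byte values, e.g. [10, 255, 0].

The 1-byte key repeats, so the effective keystream is a7 a7 a7 a7 a7 a7 a7 a7 a7 a7 a7.
byte 0: d5 XOR a7 = 72
byte 1: c2 XOR a7 = 65
byte 2: d7 XOR a7 = 70
byte 3: c8 XOR a7 = 6f
byte 4: d5 XOR a7 = 72
byte 5: d3 XOR a7 = 74
byte 6: 87 XOR a7 = 20
byte 7: d3 XOR a7 = 74
byte 8: cf XOR a7 = 68
byte 9: c2 XOR a7 = 65
byte 10: 87 XOR a7 = 20

[114, 101, 112, 111, 114, 116, 32, 116, 104, 101, 32]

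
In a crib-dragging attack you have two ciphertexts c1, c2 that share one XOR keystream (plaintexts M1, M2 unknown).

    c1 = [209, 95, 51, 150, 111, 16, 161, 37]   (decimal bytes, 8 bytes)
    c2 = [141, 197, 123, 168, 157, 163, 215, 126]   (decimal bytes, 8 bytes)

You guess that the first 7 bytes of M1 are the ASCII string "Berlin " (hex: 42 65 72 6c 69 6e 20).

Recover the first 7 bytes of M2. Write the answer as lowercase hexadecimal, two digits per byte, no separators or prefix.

1eff3a529bdd56

First, c1 ⊕ c2 = (M1 ⊕ K) ⊕ (M2 ⊕ K) = M1 ⊕ M2, so the key drops out. Then M2 = (M1 ⊕ M2) ⊕ M1 over the first 7 bytes.
byte 0: (d1 ^ 8d) ^ 42 = 5c ^ 42 = 1e
byte 1: (5f ^ c5) ^ 65 = 9a ^ 65 = ff
byte 2: (33 ^ 7b) ^ 72 = 48 ^ 72 = 3a
byte 3: (96 ^ a8) ^ 6c = 3e ^ 6c = 52
byte 4: (6f ^ 9d) ^ 69 = f2 ^ 69 = 9b
byte 5: (10 ^ a3) ^ 6e = b3 ^ 6e = dd
byte 6: (a1 ^ d7) ^ 20 = 76 ^ 20 = 56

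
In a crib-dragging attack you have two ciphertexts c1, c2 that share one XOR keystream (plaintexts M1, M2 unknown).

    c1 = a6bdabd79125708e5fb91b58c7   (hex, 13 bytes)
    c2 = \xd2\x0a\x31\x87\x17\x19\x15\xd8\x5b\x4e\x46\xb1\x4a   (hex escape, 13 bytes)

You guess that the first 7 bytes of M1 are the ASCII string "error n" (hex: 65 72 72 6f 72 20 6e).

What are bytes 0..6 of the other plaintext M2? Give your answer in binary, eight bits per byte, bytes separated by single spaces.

First, c1 ⊕ c2 = (M1 ⊕ K) ⊕ (M2 ⊕ K) = M1 ⊕ M2, so the key drops out. Then M2 = (M1 ⊕ M2) ⊕ M1 over the first 7 bytes.
byte 0: (a6 XOR d2) XOR 65 = 74 XOR 65 = 11
byte 1: (bd XOR 0a) XOR 72 = b7 XOR 72 = c5
byte 2: (ab XOR 31) XOR 72 = 9a XOR 72 = e8
byte 3: (d7 XOR 87) XOR 6f = 50 XOR 6f = 3f
byte 4: (91 XOR 17) XOR 72 = 86 XOR 72 = f4
byte 5: (25 XOR 19) XOR 20 = 3c XOR 20 = 1c
byte 6: (70 XOR 15) XOR 6e = 65 XOR 6e = 0b

00010001 11000101 11101000 00111111 11110100 00011100 00001011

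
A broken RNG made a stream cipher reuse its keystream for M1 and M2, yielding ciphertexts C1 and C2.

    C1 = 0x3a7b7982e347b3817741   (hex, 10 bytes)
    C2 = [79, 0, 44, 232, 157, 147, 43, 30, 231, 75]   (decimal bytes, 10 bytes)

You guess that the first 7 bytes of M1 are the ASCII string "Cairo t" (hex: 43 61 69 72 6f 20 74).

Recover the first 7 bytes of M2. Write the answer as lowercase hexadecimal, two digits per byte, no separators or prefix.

361a3c1811f4ec

First, C1 ⊕ C2 = (M1 ⊕ K) ⊕ (M2 ⊕ K) = M1 ⊕ M2, so the key drops out. Then M2 = (M1 ⊕ M2) ⊕ M1 over the first 7 bytes.
byte 0: (3a XOR 4f) XOR 43 = 75 XOR 43 = 36
byte 1: (7b XOR 00) XOR 61 = 7b XOR 61 = 1a
byte 2: (79 XOR 2c) XOR 69 = 55 XOR 69 = 3c
byte 3: (82 XOR e8) XOR 72 = 6a XOR 72 = 18
byte 4: (e3 XOR 9d) XOR 6f = 7e XOR 6f = 11
byte 5: (47 XOR 93) XOR 20 = d4 XOR 20 = f4
byte 6: (b3 XOR 2b) XOR 74 = 98 XOR 74 = ec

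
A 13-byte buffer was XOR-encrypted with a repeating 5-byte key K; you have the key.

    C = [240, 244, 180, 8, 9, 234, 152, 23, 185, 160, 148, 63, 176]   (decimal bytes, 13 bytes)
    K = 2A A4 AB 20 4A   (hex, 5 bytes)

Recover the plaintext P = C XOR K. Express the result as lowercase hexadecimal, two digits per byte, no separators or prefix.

da501f2843c03cbc99eabe9b1b

The 5-byte key repeats, so the effective keystream is 2a a4 ab 20 4a 2a a4 ab 20 4a 2a a4 ab.
byte 0: f0 XOR 2a = da
byte 1: f4 XOR a4 = 50
byte 2: b4 XOR ab = 1f
byte 3: 08 XOR 20 = 28
byte 4: 09 XOR 4a = 43
byte 5: ea XOR 2a = c0
byte 6: 98 XOR a4 = 3c
byte 7: 17 XOR ab = bc
byte 8: b9 XOR 20 = 99
byte 9: a0 XOR 4a = ea
byte 10: 94 XOR 2a = be
byte 11: 3f XOR a4 = 9b
byte 12: b0 XOR ab = 1b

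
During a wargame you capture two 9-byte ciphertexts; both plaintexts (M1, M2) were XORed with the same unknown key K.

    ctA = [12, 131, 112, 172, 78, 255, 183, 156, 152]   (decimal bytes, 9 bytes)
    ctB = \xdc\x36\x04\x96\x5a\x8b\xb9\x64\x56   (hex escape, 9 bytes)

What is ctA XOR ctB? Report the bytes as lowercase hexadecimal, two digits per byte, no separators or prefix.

ctA ⊕ ctB = (M1 ⊕ K) ⊕ (M2 ⊕ K) = M1 ⊕ M2 — the shared key cancels under XOR.
0c XOR dc = d0
83 XOR 36 = b5
70 XOR 04 = 74
ac XOR 96 = 3a
4e XOR 5a = 14
ff XOR 8b = 74
b7 XOR b9 = 0e
9c XOR 64 = f8
98 XOR 56 = ce

d0b5743a14740ef8ce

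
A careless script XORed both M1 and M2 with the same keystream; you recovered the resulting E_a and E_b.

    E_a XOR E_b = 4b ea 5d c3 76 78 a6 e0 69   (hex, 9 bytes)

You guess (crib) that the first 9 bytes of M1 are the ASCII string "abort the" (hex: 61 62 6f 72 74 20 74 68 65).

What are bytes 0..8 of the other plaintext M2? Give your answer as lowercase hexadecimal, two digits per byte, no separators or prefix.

Since E_a ⊕ E_b = M1 ⊕ M2, XORing with the guessed M1 bytes yields the corresponding M2 bytes: M2 = (E_a ⊕ E_b) ⊕ M1.
4b XOR 61 = 2a
ea XOR 62 = 88
5d XOR 6f = 32
c3 XOR 72 = b1
76 XOR 74 = 02
78 XOR 20 = 58
a6 XOR 74 = d2
e0 XOR 68 = 88
69 XOR 65 = 0c

2a8832b10258d2880c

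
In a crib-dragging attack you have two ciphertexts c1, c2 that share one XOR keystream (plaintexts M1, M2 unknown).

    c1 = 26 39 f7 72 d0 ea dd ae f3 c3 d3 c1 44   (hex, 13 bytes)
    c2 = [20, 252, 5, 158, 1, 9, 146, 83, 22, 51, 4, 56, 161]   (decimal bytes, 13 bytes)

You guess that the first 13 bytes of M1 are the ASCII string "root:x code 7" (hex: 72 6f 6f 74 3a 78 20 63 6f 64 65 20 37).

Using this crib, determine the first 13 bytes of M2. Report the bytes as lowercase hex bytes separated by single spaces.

40 aa 9d 98 eb 9b 6f 9e 8a 94 b2 d9 d2

First, c1 ⊕ c2 = (M1 ⊕ K) ⊕ (M2 ⊕ K) = M1 ⊕ M2, so the key drops out. Then M2 = (M1 ⊕ M2) ⊕ M1 over the first 13 bytes.
byte 0: (26 xor 14) xor 72 = 32 xor 72 = 40
byte 1: (39 xor fc) xor 6f = c5 xor 6f = aa
byte 2: (f7 xor 05) xor 6f = f2 xor 6f = 9d
byte 3: (72 xor 9e) xor 74 = ec xor 74 = 98
byte 4: (d0 xor 01) xor 3a = d1 xor 3a = eb
byte 5: (ea xor 09) xor 78 = e3 xor 78 = 9b
byte 6: (dd xor 92) xor 20 = 4f xor 20 = 6f
byte 7: (ae xor 53) xor 63 = fd xor 63 = 9e
byte 8: (f3 xor 16) xor 6f = e5 xor 6f = 8a
byte 9: (c3 xor 33) xor 64 = f0 xor 64 = 94
byte 10: (d3 xor 04) xor 65 = d7 xor 65 = b2
byte 11: (c1 xor 38) xor 20 = f9 xor 20 = d9
byte 12: (44 xor a1) xor 37 = e5 xor 37 = d2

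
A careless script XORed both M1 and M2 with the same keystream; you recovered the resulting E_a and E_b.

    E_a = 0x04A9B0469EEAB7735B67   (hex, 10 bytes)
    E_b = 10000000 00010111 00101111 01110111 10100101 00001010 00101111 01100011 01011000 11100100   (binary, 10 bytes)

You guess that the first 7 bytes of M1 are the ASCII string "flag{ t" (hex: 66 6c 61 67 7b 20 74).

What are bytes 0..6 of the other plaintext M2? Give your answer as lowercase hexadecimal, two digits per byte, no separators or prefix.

e2d2fe5640c0ec

First, E_a ⊕ E_b = (M1 ⊕ K) ⊕ (M2 ⊕ K) = M1 ⊕ M2, so the key drops out. Then M2 = (M1 ⊕ M2) ⊕ M1 over the first 7 bytes.
byte 0: (04 ^ 80) ^ 66 = 84 ^ 66 = e2
byte 1: (a9 ^ 17) ^ 6c = be ^ 6c = d2
byte 2: (b0 ^ 2f) ^ 61 = 9f ^ 61 = fe
byte 3: (46 ^ 77) ^ 67 = 31 ^ 67 = 56
byte 4: (9e ^ a5) ^ 7b = 3b ^ 7b = 40
byte 5: (ea ^ 0a) ^ 20 = e0 ^ 20 = c0
byte 6: (b7 ^ 2f) ^ 74 = 98 ^ 74 = ec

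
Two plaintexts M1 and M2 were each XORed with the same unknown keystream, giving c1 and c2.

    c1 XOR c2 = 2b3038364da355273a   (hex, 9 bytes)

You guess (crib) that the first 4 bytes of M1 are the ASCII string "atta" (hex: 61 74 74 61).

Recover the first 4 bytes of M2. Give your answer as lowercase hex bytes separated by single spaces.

Since c1 ⊕ c2 = M1 ⊕ M2, XORing with the guessed M1 bytes yields the corresponding M2 bytes: M2 = (c1 ⊕ c2) ⊕ M1.
2b xor 61 = 4a
30 xor 74 = 44
38 xor 74 = 4c
36 xor 61 = 57

4a 44 4c 57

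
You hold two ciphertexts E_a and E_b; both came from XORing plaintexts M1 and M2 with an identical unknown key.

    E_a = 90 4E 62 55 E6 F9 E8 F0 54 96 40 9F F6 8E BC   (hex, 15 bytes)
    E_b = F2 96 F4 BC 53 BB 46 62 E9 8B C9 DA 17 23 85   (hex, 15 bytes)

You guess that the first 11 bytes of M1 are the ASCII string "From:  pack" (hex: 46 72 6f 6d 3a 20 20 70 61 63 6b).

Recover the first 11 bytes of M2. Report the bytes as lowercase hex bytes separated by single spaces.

First, E_a ⊕ E_b = (M1 ⊕ K) ⊕ (M2 ⊕ K) = M1 ⊕ M2, so the key drops out. Then M2 = (M1 ⊕ M2) ⊕ M1 over the first 11 bytes.
byte 0: (90 ^ f2) ^ 46 = 62 ^ 46 = 24
byte 1: (4e ^ 96) ^ 72 = d8 ^ 72 = aa
byte 2: (62 ^ f4) ^ 6f = 96 ^ 6f = f9
byte 3: (55 ^ bc) ^ 6d = e9 ^ 6d = 84
byte 4: (e6 ^ 53) ^ 3a = b5 ^ 3a = 8f
byte 5: (f9 ^ bb) ^ 20 = 42 ^ 20 = 62
byte 6: (e8 ^ 46) ^ 20 = ae ^ 20 = 8e
byte 7: (f0 ^ 62) ^ 70 = 92 ^ 70 = e2
byte 8: (54 ^ e9) ^ 61 = bd ^ 61 = dc
byte 9: (96 ^ 8b) ^ 63 = 1d ^ 63 = 7e
byte 10: (40 ^ c9) ^ 6b = 89 ^ 6b = e2

24 aa f9 84 8f 62 8e e2 dc 7e e2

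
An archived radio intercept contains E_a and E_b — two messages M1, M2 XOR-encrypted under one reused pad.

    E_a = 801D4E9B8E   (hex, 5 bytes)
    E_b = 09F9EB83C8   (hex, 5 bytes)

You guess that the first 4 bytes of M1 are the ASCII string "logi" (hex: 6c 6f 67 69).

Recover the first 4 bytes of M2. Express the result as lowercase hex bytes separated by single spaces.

e5 8b c2 71

First, E_a ⊕ E_b = (M1 ⊕ K) ⊕ (M2 ⊕ K) = M1 ⊕ M2, so the key drops out. Then M2 = (M1 ⊕ M2) ⊕ M1 over the first 4 bytes.
byte 0: (80 ^ 09) ^ 6c = 89 ^ 6c = e5
byte 1: (1d ^ f9) ^ 6f = e4 ^ 6f = 8b
byte 2: (4e ^ eb) ^ 67 = a5 ^ 67 = c2
byte 3: (9b ^ 83) ^ 69 = 18 ^ 69 = 71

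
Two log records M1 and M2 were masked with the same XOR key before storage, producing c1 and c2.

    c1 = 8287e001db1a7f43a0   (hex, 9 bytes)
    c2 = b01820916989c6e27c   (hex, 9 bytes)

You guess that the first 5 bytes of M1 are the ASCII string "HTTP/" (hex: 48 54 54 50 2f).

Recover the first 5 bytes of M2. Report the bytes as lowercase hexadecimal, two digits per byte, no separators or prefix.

7acb94c09d

First, c1 ⊕ c2 = (M1 ⊕ K) ⊕ (M2 ⊕ K) = M1 ⊕ M2, so the key drops out. Then M2 = (M1 ⊕ M2) ⊕ M1 over the first 5 bytes.
byte 0: (82 ^ b0) ^ 48 = 32 ^ 48 = 7a
byte 1: (87 ^ 18) ^ 54 = 9f ^ 54 = cb
byte 2: (e0 ^ 20) ^ 54 = c0 ^ 54 = 94
byte 3: (01 ^ 91) ^ 50 = 90 ^ 50 = c0
byte 4: (db ^ 69) ^ 2f = b2 ^ 2f = 9d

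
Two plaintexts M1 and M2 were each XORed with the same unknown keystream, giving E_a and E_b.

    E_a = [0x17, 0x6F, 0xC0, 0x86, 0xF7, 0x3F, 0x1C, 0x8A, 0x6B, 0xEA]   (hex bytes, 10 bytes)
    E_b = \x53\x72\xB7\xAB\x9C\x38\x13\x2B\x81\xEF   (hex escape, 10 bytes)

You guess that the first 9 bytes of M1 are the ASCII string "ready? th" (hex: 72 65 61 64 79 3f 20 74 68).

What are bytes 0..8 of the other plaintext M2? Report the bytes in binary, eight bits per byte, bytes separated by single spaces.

First, E_a ⊕ E_b = (M1 ⊕ K) ⊕ (M2 ⊕ K) = M1 ⊕ M2, so the key drops out. Then M2 = (M1 ⊕ M2) ⊕ M1 over the first 9 bytes.
byte 0: (17 XOR 53) XOR 72 = 44 XOR 72 = 36
byte 1: (6f XOR 72) XOR 65 = 1d XOR 65 = 78
byte 2: (c0 XOR b7) XOR 61 = 77 XOR 61 = 16
byte 3: (86 XOR ab) XOR 64 = 2d XOR 64 = 49
byte 4: (f7 XOR 9c) XOR 79 = 6b XOR 79 = 12
byte 5: (3f XOR 38) XOR 3f = 07 XOR 3f = 38
byte 6: (1c XOR 13) XOR 20 = 0f XOR 20 = 2f
byte 7: (8a XOR 2b) XOR 74 = a1 XOR 74 = d5
byte 8: (6b XOR 81) XOR 68 = ea XOR 68 = 82

00110110 01111000 00010110 01001001 00010010 00111000 00101111 11010101 10000010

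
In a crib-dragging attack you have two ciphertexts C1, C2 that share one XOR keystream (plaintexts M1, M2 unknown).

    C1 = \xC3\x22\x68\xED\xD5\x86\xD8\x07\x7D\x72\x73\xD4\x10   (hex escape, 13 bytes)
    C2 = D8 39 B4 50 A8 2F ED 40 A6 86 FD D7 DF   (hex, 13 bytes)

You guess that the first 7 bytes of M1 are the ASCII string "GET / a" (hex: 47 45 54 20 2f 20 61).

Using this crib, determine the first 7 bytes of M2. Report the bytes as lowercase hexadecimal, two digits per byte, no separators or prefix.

5c5e889d528954

First, C1 ⊕ C2 = (M1 ⊕ K) ⊕ (M2 ⊕ K) = M1 ⊕ M2, so the key drops out. Then M2 = (M1 ⊕ M2) ⊕ M1 over the first 7 bytes.
byte 0: (c3 xor d8) xor 47 = 1b xor 47 = 5c
byte 1: (22 xor 39) xor 45 = 1b xor 45 = 5e
byte 2: (68 xor b4) xor 54 = dc xor 54 = 88
byte 3: (ed xor 50) xor 20 = bd xor 20 = 9d
byte 4: (d5 xor a8) xor 2f = 7d xor 2f = 52
byte 5: (86 xor 2f) xor 20 = a9 xor 20 = 89
byte 6: (d8 xor ed) xor 61 = 35 xor 61 = 54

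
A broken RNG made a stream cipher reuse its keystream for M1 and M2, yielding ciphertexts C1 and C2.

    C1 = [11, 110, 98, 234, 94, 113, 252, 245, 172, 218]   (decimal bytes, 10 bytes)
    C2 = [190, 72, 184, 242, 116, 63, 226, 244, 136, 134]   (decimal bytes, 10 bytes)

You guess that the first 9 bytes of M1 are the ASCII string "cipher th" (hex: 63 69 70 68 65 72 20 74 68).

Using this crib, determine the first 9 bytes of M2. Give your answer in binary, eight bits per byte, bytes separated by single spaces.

First, C1 ⊕ C2 = (M1 ⊕ K) ⊕ (M2 ⊕ K) = M1 ⊕ M2, so the key drops out. Then M2 = (M1 ⊕ M2) ⊕ M1 over the first 9 bytes.
byte 0: (0b ⊕ be) ⊕ 63 = b5 ⊕ 63 = d6
byte 1: (6e ⊕ 48) ⊕ 69 = 26 ⊕ 69 = 4f
byte 2: (62 ⊕ b8) ⊕ 70 = da ⊕ 70 = aa
byte 3: (ea ⊕ f2) ⊕ 68 = 18 ⊕ 68 = 70
byte 4: (5e ⊕ 74) ⊕ 65 = 2a ⊕ 65 = 4f
byte 5: (71 ⊕ 3f) ⊕ 72 = 4e ⊕ 72 = 3c
byte 6: (fc ⊕ e2) ⊕ 20 = 1e ⊕ 20 = 3e
byte 7: (f5 ⊕ f4) ⊕ 74 = 01 ⊕ 74 = 75
byte 8: (ac ⊕ 88) ⊕ 68 = 24 ⊕ 68 = 4c

11010110 01001111 10101010 01110000 01001111 00111100 00111110 01110101 01001100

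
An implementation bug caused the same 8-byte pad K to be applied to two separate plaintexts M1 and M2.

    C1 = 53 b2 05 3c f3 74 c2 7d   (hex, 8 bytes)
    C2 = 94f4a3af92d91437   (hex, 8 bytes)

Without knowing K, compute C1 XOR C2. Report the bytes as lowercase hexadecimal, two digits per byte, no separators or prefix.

C1 ⊕ C2 = (M1 ⊕ K) ⊕ (M2 ⊕ K) = M1 ⊕ M2 — the shared key cancels under XOR.
01010011 ^ 10010100 = 11000111
10110010 ^ 11110100 = 01000110
00000101 ^ 10100011 = 10100110
00111100 ^ 10101111 = 10010011
11110011 ^ 10010010 = 01100001
01110100 ^ 11011001 = 10101101
11000010 ^ 00010100 = 11010110
01111101 ^ 00110111 = 01001010

c746a69361add64a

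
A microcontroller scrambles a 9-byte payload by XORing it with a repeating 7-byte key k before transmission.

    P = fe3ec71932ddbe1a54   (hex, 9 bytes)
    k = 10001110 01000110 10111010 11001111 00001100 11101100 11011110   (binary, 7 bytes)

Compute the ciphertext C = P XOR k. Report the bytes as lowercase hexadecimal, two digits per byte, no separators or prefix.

The 7-byte key repeats, so the effective keystream is 8e 46 ba cf 0c ec de 8e 46.
byte 0: fe ^ 8e = 70
byte 1: 3e ^ 46 = 78
byte 2: c7 ^ ba = 7d
byte 3: 19 ^ cf = d6
byte 4: 32 ^ 0c = 3e
byte 5: dd ^ ec = 31
byte 6: be ^ de = 60
byte 7: 1a ^ 8e = 94
byte 8: 54 ^ 46 = 12

70787dd63e31609412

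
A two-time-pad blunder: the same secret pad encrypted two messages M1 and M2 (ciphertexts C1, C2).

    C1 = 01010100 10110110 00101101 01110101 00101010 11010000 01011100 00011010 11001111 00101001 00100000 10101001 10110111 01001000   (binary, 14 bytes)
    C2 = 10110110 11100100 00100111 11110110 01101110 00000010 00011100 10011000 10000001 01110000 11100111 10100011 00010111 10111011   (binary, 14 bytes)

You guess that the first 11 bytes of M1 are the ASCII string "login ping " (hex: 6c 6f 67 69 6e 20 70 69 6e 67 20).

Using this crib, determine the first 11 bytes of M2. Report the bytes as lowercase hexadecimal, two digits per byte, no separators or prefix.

First, C1 ⊕ C2 = (M1 ⊕ K) ⊕ (M2 ⊕ K) = M1 ⊕ M2, so the key drops out. Then M2 = (M1 ⊕ M2) ⊕ M1 over the first 11 bytes.
byte 0: (54 ^ b6) ^ 6c = e2 ^ 6c = 8e
byte 1: (b6 ^ e4) ^ 6f = 52 ^ 6f = 3d
byte 2: (2d ^ 27) ^ 67 = 0a ^ 67 = 6d
byte 3: (75 ^ f6) ^ 69 = 83 ^ 69 = ea
byte 4: (2a ^ 6e) ^ 6e = 44 ^ 6e = 2a
byte 5: (d0 ^ 02) ^ 20 = d2 ^ 20 = f2
byte 6: (5c ^ 1c) ^ 70 = 40 ^ 70 = 30
byte 7: (1a ^ 98) ^ 69 = 82 ^ 69 = eb
byte 8: (cf ^ 81) ^ 6e = 4e ^ 6e = 20
byte 9: (29 ^ 70) ^ 67 = 59 ^ 67 = 3e
byte 10: (20 ^ e7) ^ 20 = c7 ^ 20 = e7

8e3d6dea2af230eb203ee7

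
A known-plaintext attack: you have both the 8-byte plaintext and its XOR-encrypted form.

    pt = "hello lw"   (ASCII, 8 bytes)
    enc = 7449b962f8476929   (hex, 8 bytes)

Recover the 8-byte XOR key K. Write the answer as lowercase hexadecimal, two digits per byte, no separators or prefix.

Since enc = pt ⊕ K, XORing both sides with pt gives K = pt ⊕ enc.
byte 0: 68 ^ 74 = 1c
byte 1: 65 ^ 49 = 2c
byte 2: 6c ^ b9 = d5
byte 3: 6c ^ 62 = 0e
byte 4: 6f ^ f8 = 97
byte 5: 20 ^ 47 = 67
byte 6: 6c ^ 69 = 05
byte 7: 77 ^ 29 = 5e

1c2cd50e9767055e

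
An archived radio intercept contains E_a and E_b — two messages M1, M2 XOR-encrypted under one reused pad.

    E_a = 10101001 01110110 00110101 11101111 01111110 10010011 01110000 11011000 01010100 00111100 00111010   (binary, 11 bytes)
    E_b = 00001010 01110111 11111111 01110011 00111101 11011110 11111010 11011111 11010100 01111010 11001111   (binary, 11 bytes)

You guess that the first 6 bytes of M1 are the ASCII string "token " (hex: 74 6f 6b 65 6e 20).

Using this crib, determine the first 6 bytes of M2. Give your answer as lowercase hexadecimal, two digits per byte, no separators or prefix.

d76ea1f92d6d

First, E_a ⊕ E_b = (M1 ⊕ K) ⊕ (M2 ⊕ K) = M1 ⊕ M2, so the key drops out. Then M2 = (M1 ⊕ M2) ⊕ M1 over the first 6 bytes.
byte 0: (a9 xor 0a) xor 74 = a3 xor 74 = d7
byte 1: (76 xor 77) xor 6f = 01 xor 6f = 6e
byte 2: (35 xor ff) xor 6b = ca xor 6b = a1
byte 3: (ef xor 73) xor 65 = 9c xor 65 = f9
byte 4: (7e xor 3d) xor 6e = 43 xor 6e = 2d
byte 5: (93 xor de) xor 20 = 4d xor 20 = 6d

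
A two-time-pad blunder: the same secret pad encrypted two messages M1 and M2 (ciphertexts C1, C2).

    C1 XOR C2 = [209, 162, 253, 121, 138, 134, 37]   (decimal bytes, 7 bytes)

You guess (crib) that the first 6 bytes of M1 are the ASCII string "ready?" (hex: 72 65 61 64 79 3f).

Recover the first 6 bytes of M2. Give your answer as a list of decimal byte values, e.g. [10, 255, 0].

[163, 199, 156, 29, 243, 185]

Since C1 ⊕ C2 = M1 ⊕ M2, XORing with the guessed M1 bytes yields the corresponding M2 bytes: M2 = (C1 ⊕ C2) ⊕ M1.
byte 0: d1 xor 72 = a3
byte 1: a2 xor 65 = c7
byte 2: fd xor 61 = 9c
byte 3: 79 xor 64 = 1d
byte 4: 8a xor 79 = f3
byte 5: 86 xor 3f = b9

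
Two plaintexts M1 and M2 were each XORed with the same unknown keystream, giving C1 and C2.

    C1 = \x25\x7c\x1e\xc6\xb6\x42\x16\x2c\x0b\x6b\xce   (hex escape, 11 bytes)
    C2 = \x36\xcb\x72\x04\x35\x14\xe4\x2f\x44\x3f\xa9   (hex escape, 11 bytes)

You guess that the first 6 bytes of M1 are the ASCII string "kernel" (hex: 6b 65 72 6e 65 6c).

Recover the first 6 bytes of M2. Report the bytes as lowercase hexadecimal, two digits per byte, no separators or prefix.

First, C1 ⊕ C2 = (M1 ⊕ K) ⊕ (M2 ⊕ K) = M1 ⊕ M2, so the key drops out. Then M2 = (M1 ⊕ M2) ⊕ M1 over the first 6 bytes.
byte 0: (25 xor 36) xor 6b = 13 xor 6b = 78
byte 1: (7c xor cb) xor 65 = b7 xor 65 = d2
byte 2: (1e xor 72) xor 72 = 6c xor 72 = 1e
byte 3: (c6 xor 04) xor 6e = c2 xor 6e = ac
byte 4: (b6 xor 35) xor 65 = 83 xor 65 = e6
byte 5: (42 xor 14) xor 6c = 56 xor 6c = 3a

78d21eace63a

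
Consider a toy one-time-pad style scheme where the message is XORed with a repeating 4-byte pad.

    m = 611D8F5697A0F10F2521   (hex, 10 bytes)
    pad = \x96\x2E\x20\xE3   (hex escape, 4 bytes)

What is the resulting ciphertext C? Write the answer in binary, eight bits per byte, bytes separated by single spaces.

11110111 00110011 10101111 10110101 00000001 10001110 11010001 11101100 10110011 00001111

The 4-byte key repeats, so the effective keystream is 96 2e 20 e3 96 2e 20 e3 96 2e.
byte 0:  97 XOR 150 = 247
byte 1:  29 XOR  46 =  51
byte 2: 143 XOR  32 = 175
byte 3:  86 XOR 227 = 181
byte 4: 151 XOR 150 =   1
byte 5: 160 XOR  46 = 142
byte 6: 241 XOR  32 = 209
byte 7:  15 XOR 227 = 236
byte 8:  37 XOR 150 = 179
byte 9:  33 XOR  46 =  15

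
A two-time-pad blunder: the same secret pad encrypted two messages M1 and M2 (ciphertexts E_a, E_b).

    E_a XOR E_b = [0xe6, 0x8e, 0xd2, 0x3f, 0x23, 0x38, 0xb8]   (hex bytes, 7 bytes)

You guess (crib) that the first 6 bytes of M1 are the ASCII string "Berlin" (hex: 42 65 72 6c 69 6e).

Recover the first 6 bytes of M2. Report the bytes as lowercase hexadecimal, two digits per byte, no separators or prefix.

Since E_a ⊕ E_b = M1 ⊕ M2, XORing with the guessed M1 bytes yields the corresponding M2 bytes: M2 = (E_a ⊕ E_b) ⊕ M1.
byte 0: e6 ^ 42 = a4
byte 1: 8e ^ 65 = eb
byte 2: d2 ^ 72 = a0
byte 3: 3f ^ 6c = 53
byte 4: 23 ^ 69 = 4a
byte 5: 38 ^ 6e = 56

a4eba0534a56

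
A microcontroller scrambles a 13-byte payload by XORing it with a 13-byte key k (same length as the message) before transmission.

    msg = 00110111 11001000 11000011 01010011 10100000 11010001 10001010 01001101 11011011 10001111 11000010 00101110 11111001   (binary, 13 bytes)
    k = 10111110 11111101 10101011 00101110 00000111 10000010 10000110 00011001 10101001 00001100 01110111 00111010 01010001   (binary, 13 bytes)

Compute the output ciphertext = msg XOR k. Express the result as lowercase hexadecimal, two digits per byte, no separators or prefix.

byte 0: 37 ⊕ be = 89
byte 1: c8 ⊕ fd = 35
byte 2: c3 ⊕ ab = 68
byte 3: 53 ⊕ 2e = 7d
byte 4: a0 ⊕ 07 = a7
byte 5: d1 ⊕ 82 = 53
byte 6: 8a ⊕ 86 = 0c
byte 7: 4d ⊕ 19 = 54
byte 8: db ⊕ a9 = 72
byte 9: 8f ⊕ 0c = 83
byte 10: c2 ⊕ 77 = b5
byte 11: 2e ⊕ 3a = 14
byte 12: f9 ⊕ 51 = a8

8935687da7530c547283b514a8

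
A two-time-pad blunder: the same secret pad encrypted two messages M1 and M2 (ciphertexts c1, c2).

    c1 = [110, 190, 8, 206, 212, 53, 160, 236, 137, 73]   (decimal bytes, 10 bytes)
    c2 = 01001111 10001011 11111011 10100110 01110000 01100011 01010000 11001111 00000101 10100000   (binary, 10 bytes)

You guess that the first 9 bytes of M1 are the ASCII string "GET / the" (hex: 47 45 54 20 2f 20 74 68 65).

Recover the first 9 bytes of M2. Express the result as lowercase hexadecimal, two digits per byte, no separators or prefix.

6670a7488b76844be9

First, c1 ⊕ c2 = (M1 ⊕ K) ⊕ (M2 ⊕ K) = M1 ⊕ M2, so the key drops out. Then M2 = (M1 ⊕ M2) ⊕ M1 over the first 9 bytes.
byte 0: (6e ⊕ 4f) ⊕ 47 = 21 ⊕ 47 = 66
byte 1: (be ⊕ 8b) ⊕ 45 = 35 ⊕ 45 = 70
byte 2: (08 ⊕ fb) ⊕ 54 = f3 ⊕ 54 = a7
byte 3: (ce ⊕ a6) ⊕ 20 = 68 ⊕ 20 = 48
byte 4: (d4 ⊕ 70) ⊕ 2f = a4 ⊕ 2f = 8b
byte 5: (35 ⊕ 63) ⊕ 20 = 56 ⊕ 20 = 76
byte 6: (a0 ⊕ 50) ⊕ 74 = f0 ⊕ 74 = 84
byte 7: (ec ⊕ cf) ⊕ 68 = 23 ⊕ 68 = 4b
byte 8: (89 ⊕ 05) ⊕ 65 = 8c ⊕ 65 = e9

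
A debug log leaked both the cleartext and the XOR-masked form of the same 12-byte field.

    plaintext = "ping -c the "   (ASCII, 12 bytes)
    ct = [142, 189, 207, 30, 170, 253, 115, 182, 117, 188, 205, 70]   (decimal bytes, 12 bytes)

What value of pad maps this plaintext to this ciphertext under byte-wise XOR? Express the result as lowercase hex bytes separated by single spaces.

fe d4 a1 79 8a d0 10 96 01 d4 a8 66

Since ct = plaintext ⊕ pad, XORing both sides with plaintext gives pad = plaintext ⊕ ct.
01110000 ^ 10001110 = 11111110
01101001 ^ 10111101 = 11010100
01101110 ^ 11001111 = 10100001
01100111 ^ 00011110 = 01111001
00100000 ^ 10101010 = 10001010
00101101 ^ 11111101 = 11010000
01100011 ^ 01110011 = 00010000
00100000 ^ 10110110 = 10010110
01110100 ^ 01110101 = 00000001
01101000 ^ 10111100 = 11010100
01100101 ^ 11001101 = 10101000
00100000 ^ 01000110 = 01100110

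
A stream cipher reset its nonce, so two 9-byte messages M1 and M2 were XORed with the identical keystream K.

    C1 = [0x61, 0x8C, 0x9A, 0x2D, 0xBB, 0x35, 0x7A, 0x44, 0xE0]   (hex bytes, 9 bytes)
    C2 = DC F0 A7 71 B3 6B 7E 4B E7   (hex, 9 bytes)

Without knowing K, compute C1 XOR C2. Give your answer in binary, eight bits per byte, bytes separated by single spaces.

10111101 01111100 00111101 01011100 00001000 01011110 00000100 00001111 00000111

C1 ⊕ C2 = (M1 ⊕ K) ⊕ (M2 ⊕ K) = M1 ⊕ M2 — the shared key cancels under XOR.
61 ⊕ dc = bd
8c ⊕ f0 = 7c
9a ⊕ a7 = 3d
2d ⊕ 71 = 5c
bb ⊕ b3 = 08
35 ⊕ 6b = 5e
7a ⊕ 7e = 04
44 ⊕ 4b = 0f
e0 ⊕ e7 = 07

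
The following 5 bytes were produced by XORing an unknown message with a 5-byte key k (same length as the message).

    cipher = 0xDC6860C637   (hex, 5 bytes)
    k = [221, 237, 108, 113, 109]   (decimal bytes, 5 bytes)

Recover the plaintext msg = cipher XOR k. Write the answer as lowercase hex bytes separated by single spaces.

01 85 0c b7 5a

dc xor dd = 01
68 xor ed = 85
60 xor 6c = 0c
c6 xor 71 = b7
37 xor 6d = 5a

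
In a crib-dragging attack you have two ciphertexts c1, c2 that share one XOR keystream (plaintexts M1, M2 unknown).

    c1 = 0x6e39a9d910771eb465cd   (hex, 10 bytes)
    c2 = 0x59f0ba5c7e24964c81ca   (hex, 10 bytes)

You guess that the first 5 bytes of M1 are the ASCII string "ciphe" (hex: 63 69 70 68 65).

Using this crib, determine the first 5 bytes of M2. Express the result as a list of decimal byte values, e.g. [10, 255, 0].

[84, 160, 99, 237, 11]

First, c1 ⊕ c2 = (M1 ⊕ K) ⊕ (M2 ⊕ K) = M1 ⊕ M2, so the key drops out. Then M2 = (M1 ⊕ M2) ⊕ M1 over the first 5 bytes.
byte 0: (6e xor 59) xor 63 = 37 xor 63 = 54
byte 1: (39 xor f0) xor 69 = c9 xor 69 = a0
byte 2: (a9 xor ba) xor 70 = 13 xor 70 = 63
byte 3: (d9 xor 5c) xor 68 = 85 xor 68 = ed
byte 4: (10 xor 7e) xor 65 = 6e xor 65 = 0b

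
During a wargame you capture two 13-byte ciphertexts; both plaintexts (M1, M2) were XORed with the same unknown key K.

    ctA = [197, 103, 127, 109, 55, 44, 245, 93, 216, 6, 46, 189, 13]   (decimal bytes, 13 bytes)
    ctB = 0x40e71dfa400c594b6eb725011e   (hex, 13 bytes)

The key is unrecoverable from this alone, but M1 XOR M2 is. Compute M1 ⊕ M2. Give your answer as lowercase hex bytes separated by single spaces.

ctA ⊕ ctB = (M1 ⊕ K) ⊕ (M2 ⊕ K) = M1 ⊕ M2 — the shared key cancels under XOR.
byte 0: 197 ⊕  64 = 133
byte 1: 103 ⊕ 231 = 128
byte 2: 127 ⊕  29 =  98
byte 3: 109 ⊕ 250 = 151
byte 4:  55 ⊕  64 = 119
byte 5:  44 ⊕  12 =  32
byte 6: 245 ⊕  89 = 172
byte 7:  93 ⊕  75 =  22
byte 8: 216 ⊕ 110 = 182
byte 9:   6 ⊕ 183 = 177
byte 10:  46 ⊕  37 =  11
byte 11: 189 ⊕   1 = 188
byte 12:  13 ⊕  30 =  19

85 80 62 97 77 20 ac 16 b6 b1 0b bc 13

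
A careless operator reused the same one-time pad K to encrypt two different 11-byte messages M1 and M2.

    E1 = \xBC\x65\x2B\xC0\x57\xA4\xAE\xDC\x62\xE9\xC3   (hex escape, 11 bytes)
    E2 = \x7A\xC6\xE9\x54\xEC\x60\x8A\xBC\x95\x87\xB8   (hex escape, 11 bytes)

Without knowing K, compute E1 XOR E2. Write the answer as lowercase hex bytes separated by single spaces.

E1 ⊕ E2 = (M1 ⊕ K) ⊕ (M2 ⊕ K) = M1 ⊕ M2 — the shared key cancels under XOR.
bc XOR 7a = c6
65 XOR c6 = a3
2b XOR e9 = c2
c0 XOR 54 = 94
57 XOR ec = bb
a4 XOR 60 = c4
ae XOR 8a = 24
dc XOR bc = 60
62 XOR 95 = f7
e9 XOR 87 = 6e
c3 XOR b8 = 7b

c6 a3 c2 94 bb c4 24 60 f7 6e 7b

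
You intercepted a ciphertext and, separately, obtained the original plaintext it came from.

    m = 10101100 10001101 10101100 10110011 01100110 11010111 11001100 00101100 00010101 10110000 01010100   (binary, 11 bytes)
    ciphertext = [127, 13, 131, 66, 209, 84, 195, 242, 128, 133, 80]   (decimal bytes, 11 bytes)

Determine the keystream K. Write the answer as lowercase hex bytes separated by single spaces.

Since ciphertext = m ⊕ K, XORing both sides with m gives K = m ⊕ ciphertext.
byte 0: 10101100 xor 01111111 = 11010011
byte 1: 10001101 xor 00001101 = 10000000
byte 2: 10101100 xor 10000011 = 00101111
byte 3: 10110011 xor 01000010 = 11110001
byte 4: 01100110 xor 11010001 = 10110111
byte 5: 11010111 xor 01010100 = 10000011
byte 6: 11001100 xor 11000011 = 00001111
byte 7: 00101100 xor 11110010 = 11011110
byte 8: 00010101 xor 10000000 = 10010101
byte 9: 10110000 xor 10000101 = 00110101
byte 10: 01010100 xor 01010000 = 00000100

d3 80 2f f1 b7 83 0f de 95 35 04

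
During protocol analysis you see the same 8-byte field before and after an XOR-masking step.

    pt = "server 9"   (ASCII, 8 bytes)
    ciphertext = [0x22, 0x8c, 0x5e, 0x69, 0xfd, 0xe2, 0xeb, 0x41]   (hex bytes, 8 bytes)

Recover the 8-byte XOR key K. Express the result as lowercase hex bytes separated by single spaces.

Since ciphertext = pt ⊕ K, XORing both sides with pt gives K = pt ⊕ ciphertext.
byte 0: 73 ^ 22 = 51
byte 1: 65 ^ 8c = e9
byte 2: 72 ^ 5e = 2c
byte 3: 76 ^ 69 = 1f
byte 4: 65 ^ fd = 98
byte 5: 72 ^ e2 = 90
byte 6: 20 ^ eb = cb
byte 7: 39 ^ 41 = 78

51 e9 2c 1f 98 90 cb 78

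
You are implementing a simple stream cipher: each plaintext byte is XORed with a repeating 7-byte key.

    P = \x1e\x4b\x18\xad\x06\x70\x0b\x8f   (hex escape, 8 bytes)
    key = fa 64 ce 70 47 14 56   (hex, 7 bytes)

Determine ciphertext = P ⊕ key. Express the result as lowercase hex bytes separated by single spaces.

e4 2f d6 dd 41 64 5d 75

The 7-byte key repeats, so the effective keystream is fa 64 ce 70 47 14 56 fa.
byte 0: 1e xor fa = e4
byte 1: 4b xor 64 = 2f
byte 2: 18 xor ce = d6
byte 3: ad xor 70 = dd
byte 4: 06 xor 47 = 41
byte 5: 70 xor 14 = 64
byte 6: 0b xor 56 = 5d
byte 7: 8f xor fa = 75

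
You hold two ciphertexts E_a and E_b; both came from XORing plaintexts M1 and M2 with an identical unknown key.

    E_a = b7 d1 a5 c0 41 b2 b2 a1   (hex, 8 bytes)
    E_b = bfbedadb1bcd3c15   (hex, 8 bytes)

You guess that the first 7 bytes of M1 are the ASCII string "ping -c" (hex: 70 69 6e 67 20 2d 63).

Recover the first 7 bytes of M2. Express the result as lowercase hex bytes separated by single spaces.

First, E_a ⊕ E_b = (M1 ⊕ K) ⊕ (M2 ⊕ K) = M1 ⊕ M2, so the key drops out. Then M2 = (M1 ⊕ M2) ⊕ M1 over the first 7 bytes.
byte 0: (b7 xor bf) xor 70 = 08 xor 70 = 78
byte 1: (d1 xor be) xor 69 = 6f xor 69 = 06
byte 2: (a5 xor da) xor 6e = 7f xor 6e = 11
byte 3: (c0 xor db) xor 67 = 1b xor 67 = 7c
byte 4: (41 xor 1b) xor 20 = 5a xor 20 = 7a
byte 5: (b2 xor cd) xor 2d = 7f xor 2d = 52
byte 6: (b2 xor 3c) xor 63 = 8e xor 63 = ed

78 06 11 7c 7a 52 ed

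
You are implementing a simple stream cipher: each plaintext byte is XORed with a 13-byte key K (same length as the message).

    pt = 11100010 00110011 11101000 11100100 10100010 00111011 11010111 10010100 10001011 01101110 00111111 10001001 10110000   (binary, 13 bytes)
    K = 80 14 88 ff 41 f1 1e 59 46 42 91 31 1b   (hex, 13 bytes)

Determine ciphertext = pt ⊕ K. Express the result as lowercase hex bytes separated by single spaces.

62 27 60 1b e3 ca c9 cd cd 2c ae b8 ab

e2 ^ 80 = 62
33 ^ 14 = 27
e8 ^ 88 = 60
e4 ^ ff = 1b
a2 ^ 41 = e3
3b ^ f1 = ca
d7 ^ 1e = c9
94 ^ 59 = cd
8b ^ 46 = cd
6e ^ 42 = 2c
3f ^ 91 = ae
89 ^ 31 = b8
b0 ^ 1b = ab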